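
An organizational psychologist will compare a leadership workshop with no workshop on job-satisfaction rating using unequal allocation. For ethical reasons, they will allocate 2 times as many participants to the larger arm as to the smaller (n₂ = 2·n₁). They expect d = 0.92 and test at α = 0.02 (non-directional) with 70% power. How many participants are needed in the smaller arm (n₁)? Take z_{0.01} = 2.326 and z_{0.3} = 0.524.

n₁ = 15

With allocation ratio k = n₂/n₁ = 2, Var(x̄₁−x̄₂) = σ²(1/n₁ + 1/(k·n₁)) = σ²·(k+1)/(k·n₁).
So n₁ = (1 + 1/k)·((z_{α/2} + z_β)/d)² = 1.500 × (2.850/0.92)².
n₁ = 1.500 × 9.60 = 14.4.
Round up: n₁ = 15, giving n₂ = 2 × 15 = 30.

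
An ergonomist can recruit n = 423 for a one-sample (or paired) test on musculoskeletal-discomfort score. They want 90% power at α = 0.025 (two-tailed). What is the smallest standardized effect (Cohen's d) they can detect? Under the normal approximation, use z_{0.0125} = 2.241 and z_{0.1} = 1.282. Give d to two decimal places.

For a single sample (or paired design) of n = 423: d_min = (z_{α/2} + z_β)/√n.
z-sum = 2.241 + 1.282 = 3.523.
d_min = 3.523 / √423 = 3.523 / 20.567 = 0.171.

d_min ≈ 0.17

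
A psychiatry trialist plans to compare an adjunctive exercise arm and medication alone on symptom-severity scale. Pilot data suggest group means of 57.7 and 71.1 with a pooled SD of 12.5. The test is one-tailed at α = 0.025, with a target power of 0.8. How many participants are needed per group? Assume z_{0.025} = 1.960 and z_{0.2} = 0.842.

n = 14 per group

Cohen's d = |M₁ − M₂| / SD_pooled = |57.7 − 71.1| / 12.5 = 13.4 / 12.5 = 1.072.
For two independent groups with equal n: n = 2·((z_{α} + z_β) / d)².
z_{α} + z_β = 1.960 + 0.842 = 2.802.
n = 2 × (2.802 / 1.072)² = 2 × 2.614² = 2 × 6.83 = 13.7.
Round up to the next whole participant.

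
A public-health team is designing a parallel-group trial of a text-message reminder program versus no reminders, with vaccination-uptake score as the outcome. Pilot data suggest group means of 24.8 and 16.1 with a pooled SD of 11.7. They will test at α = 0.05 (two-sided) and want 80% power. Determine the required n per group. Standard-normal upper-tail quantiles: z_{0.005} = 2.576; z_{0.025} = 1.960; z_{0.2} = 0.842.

n = 29 per group

Cohen's d = |M₁ − M₂| / SD_pooled = |24.8 − 16.1| / 11.7 = 8.7 / 11.7 = 0.744.
For two independent groups with equal n: n = 2·((z_{α/2} + z_β) / d)².
z_{α/2} + z_β = 1.960 + 0.842 = 2.802.
n = 2 × (2.802 / 0.744)² = 2 × 3.766² = 2 × 14.18 = 28.4.
Round up to the next whole participant.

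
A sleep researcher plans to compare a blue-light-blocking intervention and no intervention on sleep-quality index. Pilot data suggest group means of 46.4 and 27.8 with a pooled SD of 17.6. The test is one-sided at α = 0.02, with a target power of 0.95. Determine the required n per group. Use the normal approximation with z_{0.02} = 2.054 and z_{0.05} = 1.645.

n = 25 per group

Cohen's d = |M₁ − M₂| / SD_pooled = |46.4 − 27.8| / 17.6 = 18.6 / 17.6 = 1.057.
For two independent groups with equal n: n = 2·((z_{α} + z_β) / d)².
z_{α} + z_β = 2.054 + 1.645 = 3.699.
n = 2 × (3.699 / 1.057)² = 2 × 3.500² = 2 × 12.25 = 24.5.
Round up to the next whole participant.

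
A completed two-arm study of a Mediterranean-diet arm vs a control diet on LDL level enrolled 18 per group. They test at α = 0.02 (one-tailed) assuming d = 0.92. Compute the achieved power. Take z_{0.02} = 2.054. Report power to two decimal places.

power ≈ 0.76

For two equal groups, power = Φ(d·√(n/2) − z_{α}).
d·√(n/2) = 0.92 × √(18/2) = 0.92 × 3.000 = 2.760.
z_β = 2.760 − 2.054 = 0.706.
Power = Φ(0.706) = 0.760.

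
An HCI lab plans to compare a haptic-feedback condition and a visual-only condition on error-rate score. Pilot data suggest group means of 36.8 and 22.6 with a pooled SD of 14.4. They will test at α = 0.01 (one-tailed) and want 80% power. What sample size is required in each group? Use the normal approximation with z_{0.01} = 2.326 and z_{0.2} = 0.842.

n = 21 per group

Cohen's d = |M₁ − M₂| / SD_pooled = |36.8 − 22.6| / 14.4 = 14.2 / 14.4 = 0.986.
For two independent groups with equal n: n = 2·((z_{α} + z_β) / d)².
z_{α} + z_β = 2.326 + 0.842 = 3.168.
n = 2 × (3.168 / 0.986)² = 2 × 3.213² = 2 × 10.32 = 20.6.
Round up to the next whole participant.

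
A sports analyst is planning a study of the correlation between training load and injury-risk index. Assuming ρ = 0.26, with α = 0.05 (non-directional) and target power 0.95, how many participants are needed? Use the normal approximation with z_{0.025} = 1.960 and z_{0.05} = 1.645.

Fisher's z: C = ½·ln((1+r)/(1−r)) = ½·ln(1.7027) = 0.2661.
n = ((z_{α/2} + z_β)/C)² + 3.
(1.960 + 1.645) / 0.2661 = 3.605 / 0.2661 = 13.548.
n = 13.548² + 3 = 183.54 + 3 = 186.5.
Round up.

n = 187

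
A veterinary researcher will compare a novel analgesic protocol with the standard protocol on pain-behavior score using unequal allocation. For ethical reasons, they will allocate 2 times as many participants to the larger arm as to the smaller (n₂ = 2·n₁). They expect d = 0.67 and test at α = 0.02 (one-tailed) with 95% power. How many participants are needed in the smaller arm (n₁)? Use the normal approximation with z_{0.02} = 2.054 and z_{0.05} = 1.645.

With allocation ratio k = n₂/n₁ = 2, Var(x̄₁−x̄₂) = σ²(1/n₁ + 1/(k·n₁)) = σ²·(k+1)/(k·n₁).
So n₁ = (1 + 1/k)·((z_{α} + z_β)/d)² = 1.500 × (3.699/0.67)².
n₁ = 1.500 × 30.48 = 45.7.
Round up: n₁ = 46, giving n₂ = 2 × 46 = 92.

n₁ = 46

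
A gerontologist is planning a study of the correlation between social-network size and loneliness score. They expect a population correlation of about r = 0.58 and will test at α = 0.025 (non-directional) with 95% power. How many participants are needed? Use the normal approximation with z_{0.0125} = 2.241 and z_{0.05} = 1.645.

Fisher's z: C = ½·ln((1+r)/(1−r)) = ½·ln(3.7619) = 0.6625.
n = ((z_{α/2} + z_β)/C)² + 3.
(2.241 + 1.645) / 0.6625 = 3.886 / 0.6625 = 5.866.
n = 5.866² + 3 = 34.41 + 3 = 37.4.
Round up.

n = 38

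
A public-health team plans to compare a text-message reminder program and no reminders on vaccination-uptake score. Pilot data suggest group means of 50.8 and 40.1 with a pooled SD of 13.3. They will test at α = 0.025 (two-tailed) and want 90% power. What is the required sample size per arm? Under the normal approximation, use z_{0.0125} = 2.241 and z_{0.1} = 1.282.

n = 39 per group

Cohen's d = |M₁ − M₂| / SD_pooled = |50.8 − 40.1| / 13.3 = 10.7 / 13.3 = 0.805.
For two independent groups with equal n: n = 2·((z_{α/2} + z_β) / d)².
z_{α/2} + z_β = 2.241 + 1.282 = 3.523.
n = 2 × (3.523 / 0.805)² = 2 × 4.376² = 2 × 19.15 = 38.3.
Round up to the next whole participant.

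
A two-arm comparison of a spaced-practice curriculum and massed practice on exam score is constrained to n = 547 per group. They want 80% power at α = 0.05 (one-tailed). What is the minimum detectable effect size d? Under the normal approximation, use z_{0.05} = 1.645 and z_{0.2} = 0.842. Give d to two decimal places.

For two independent groups of n = 547 each: d_min = (z_{α} + z_β)·√(2/n).
z-sum = 1.645 + 0.842 = 2.487.
d_min = 2.487 × √(2/547) = 2.487 × 0.0605 = 0.150.

d_min ≈ 0.15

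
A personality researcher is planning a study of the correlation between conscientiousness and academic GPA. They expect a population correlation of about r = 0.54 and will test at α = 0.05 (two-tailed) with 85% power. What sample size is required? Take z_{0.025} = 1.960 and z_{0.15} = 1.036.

Fisher's z: C = ½·ln((1+r)/(1−r)) = ½·ln(3.3478) = 0.6042.
n = ((z_{α/2} + z_β)/C)² + 3.
(1.960 + 1.036) / 0.6042 = 2.996 / 0.6042 = 4.959.
n = 4.959² + 3 = 24.59 + 3 = 27.6.
Round up.

n = 28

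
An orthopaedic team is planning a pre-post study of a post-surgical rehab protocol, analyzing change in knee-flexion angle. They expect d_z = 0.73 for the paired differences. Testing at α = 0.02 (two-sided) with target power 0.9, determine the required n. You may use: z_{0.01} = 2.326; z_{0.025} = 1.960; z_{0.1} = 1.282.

n = 25 pairs

For a paired (one-sample on differences) test: n = ((z_{α/2} + z_β) / d)².
z_{α/2} + z_β = 2.326 + 1.282 = 3.608.
n = (3.608 / 0.73)² = 4.942² = 24.43.
Round up.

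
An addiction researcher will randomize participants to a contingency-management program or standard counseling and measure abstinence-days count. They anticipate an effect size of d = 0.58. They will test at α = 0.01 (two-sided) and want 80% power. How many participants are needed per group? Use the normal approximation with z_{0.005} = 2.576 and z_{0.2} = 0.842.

For two independent groups with equal n: n = 2·((z_{α/2} + z_β) / d)².
z_{α/2} + z_β = 2.576 + 0.842 = 3.418.
n = 2 × (3.418 / 0.58)² = 2 × 5.893² = 2 × 34.73 = 69.5.
Round up to the next whole participant.

n = 70 per group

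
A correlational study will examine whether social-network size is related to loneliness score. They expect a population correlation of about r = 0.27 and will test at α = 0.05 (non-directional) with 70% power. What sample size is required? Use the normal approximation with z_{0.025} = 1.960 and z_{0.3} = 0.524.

n = 84

Fisher's z: C = ½·ln((1+r)/(1−r)) = ½·ln(1.7397) = 0.2769.
n = ((z_{α/2} + z_β)/C)² + 3.
(1.960 + 0.524) / 0.2769 = 2.484 / 0.2769 = 8.971.
n = 8.971² + 3 = 80.47 + 3 = 83.5.
Round up.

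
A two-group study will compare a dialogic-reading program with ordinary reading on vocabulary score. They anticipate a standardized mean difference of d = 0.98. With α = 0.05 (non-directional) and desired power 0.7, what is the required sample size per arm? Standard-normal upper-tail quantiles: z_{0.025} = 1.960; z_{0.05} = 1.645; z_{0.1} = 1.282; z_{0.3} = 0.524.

n = 13 per group

For two independent groups with equal n: n = 2·((z_{α/2} + z_β) / d)².
z_{α/2} + z_β = 1.960 + 0.524 = 2.484.
n = 2 × (2.484 / 0.98)² = 2 × 2.535² = 2 × 6.42 = 12.8.
Round up to the next whole participant.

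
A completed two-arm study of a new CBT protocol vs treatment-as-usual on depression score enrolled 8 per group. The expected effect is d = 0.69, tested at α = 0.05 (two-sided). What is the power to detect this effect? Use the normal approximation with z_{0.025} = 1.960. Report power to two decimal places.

power ≈ 0.28

For two equal groups, power = Φ(d·√(n/2) − z_{α/2}).
d·√(n/2) = 0.69 × √(8/2) = 0.69 × 2.000 = 1.380.
z_β = 1.380 − 1.960 = -0.580.
Power = Φ(-0.580) = 0.281.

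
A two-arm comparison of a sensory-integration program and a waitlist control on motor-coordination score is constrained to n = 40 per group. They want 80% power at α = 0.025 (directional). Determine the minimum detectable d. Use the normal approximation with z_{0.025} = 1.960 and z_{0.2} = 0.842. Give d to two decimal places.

For two independent groups of n = 40 each: d_min = (z_{α} + z_β)·√(2/n).
z-sum = 1.960 + 0.842 = 2.802.
d_min = 2.802 × √(2/40) = 2.802 × 0.2236 = 0.627.

d_min ≈ 0.63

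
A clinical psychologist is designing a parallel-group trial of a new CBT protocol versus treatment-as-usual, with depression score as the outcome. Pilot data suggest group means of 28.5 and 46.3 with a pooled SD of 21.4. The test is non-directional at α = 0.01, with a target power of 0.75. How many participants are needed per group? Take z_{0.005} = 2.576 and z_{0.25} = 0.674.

n = 31 per group

Cohen's d = |M₁ − M₂| / SD_pooled = |28.5 − 46.3| / 21.4 = 17.8 / 21.4 = 0.832.
For two independent groups with equal n: n = 2·((z_{α/2} + z_β) / d)².
z_{α/2} + z_β = 2.576 + 0.674 = 3.250.
n = 2 × (3.250 / 0.832)² = 2 × 3.906² = 2 × 15.26 = 30.5.
Round up to the next whole participant.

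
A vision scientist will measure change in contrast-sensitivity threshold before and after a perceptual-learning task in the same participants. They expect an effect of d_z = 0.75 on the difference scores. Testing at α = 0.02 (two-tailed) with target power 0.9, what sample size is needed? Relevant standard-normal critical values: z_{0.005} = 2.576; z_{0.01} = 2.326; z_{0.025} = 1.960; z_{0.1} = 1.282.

n = 24 pairs

For a paired (one-sample on differences) test: n = ((z_{α/2} + z_β) / d)².
z_{α/2} + z_β = 2.326 + 1.282 = 3.608.
n = (3.608 / 0.75)² = 4.811² = 23.14.
Round up.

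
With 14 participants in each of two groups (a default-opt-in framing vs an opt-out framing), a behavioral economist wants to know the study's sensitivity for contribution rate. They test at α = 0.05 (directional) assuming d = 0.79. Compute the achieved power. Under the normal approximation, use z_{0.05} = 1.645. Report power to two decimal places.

For two equal groups, power = Φ(d·√(n/2) − z_{α}).
d·√(n/2) = 0.79 × √(14/2) = 0.79 × 2.646 = 2.090.
z_β = 2.090 − 1.645 = 0.445.
Power = Φ(0.445) = 0.672.

power ≈ 0.67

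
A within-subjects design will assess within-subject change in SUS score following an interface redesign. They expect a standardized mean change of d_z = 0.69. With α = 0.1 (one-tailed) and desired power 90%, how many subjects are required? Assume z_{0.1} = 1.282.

For a paired (one-sample on differences) test: n = ((z_{α} + z_β) / d)².
z_{α} + z_β = 1.282 + 1.282 = 2.564.
n = (2.564 / 0.69)² = 3.716² = 13.81.
Round up.

n = 14 pairs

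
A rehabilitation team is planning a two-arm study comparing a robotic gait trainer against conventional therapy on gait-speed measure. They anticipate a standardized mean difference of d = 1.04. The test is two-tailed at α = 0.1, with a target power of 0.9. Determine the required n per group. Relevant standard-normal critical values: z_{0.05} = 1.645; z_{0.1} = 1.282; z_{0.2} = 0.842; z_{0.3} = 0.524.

For two independent groups with equal n: n = 2·((z_{α/2} + z_β) / d)².
z_{α/2} + z_β = 1.645 + 1.282 = 2.927.
n = 2 × (2.927 / 1.04)² = 2 × 2.814² = 2 × 7.92 = 15.8.
Round up to the next whole participant.

n = 16 per group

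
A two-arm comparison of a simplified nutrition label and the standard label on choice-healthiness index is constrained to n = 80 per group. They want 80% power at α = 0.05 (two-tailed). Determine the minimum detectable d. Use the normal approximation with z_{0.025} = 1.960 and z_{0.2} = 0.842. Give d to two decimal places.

d_min ≈ 0.44

For two independent groups of n = 80 each: d_min = (z_{α/2} + z_β)·√(2/n).
z-sum = 1.960 + 0.842 = 2.802.
d_min = 2.802 × √(2/80) = 2.802 × 0.1581 = 0.443.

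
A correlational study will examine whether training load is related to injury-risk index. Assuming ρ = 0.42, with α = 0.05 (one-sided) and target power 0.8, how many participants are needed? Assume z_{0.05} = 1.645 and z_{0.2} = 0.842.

n = 34

Fisher's z: C = ½·ln((1+r)/(1−r)) = ½·ln(2.4483) = 0.4477.
n = ((z_{α} + z_β)/C)² + 3.
(1.645 + 0.842) / 0.4477 = 2.487 / 0.4477 = 5.555.
n = 5.555² + 3 = 30.86 + 3 = 33.9.
Round up.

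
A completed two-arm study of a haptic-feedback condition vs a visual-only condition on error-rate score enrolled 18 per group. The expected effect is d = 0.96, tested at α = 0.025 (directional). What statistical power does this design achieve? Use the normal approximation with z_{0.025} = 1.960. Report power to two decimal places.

power ≈ 0.82

For two equal groups, power = Φ(d·√(n/2) − z_{α}).
d·√(n/2) = 0.96 × √(18/2) = 0.96 × 3.000 = 2.880.
z_β = 2.880 − 1.960 = 0.920.
Power = Φ(0.920) = 0.821.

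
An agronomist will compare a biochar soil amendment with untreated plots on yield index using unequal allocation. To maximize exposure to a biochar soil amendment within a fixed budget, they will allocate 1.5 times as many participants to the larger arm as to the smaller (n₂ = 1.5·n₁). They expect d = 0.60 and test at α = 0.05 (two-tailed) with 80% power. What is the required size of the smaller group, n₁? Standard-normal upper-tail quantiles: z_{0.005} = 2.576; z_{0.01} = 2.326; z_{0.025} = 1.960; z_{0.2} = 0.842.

With allocation ratio k = n₂/n₁ = 1.5, Var(x̄₁−x̄₂) = σ²(1/n₁ + 1/(k·n₁)) = σ²·(k+1)/(k·n₁).
So n₁ = (1 + 1/k)·((z_{α/2} + z_β)/d)² = 1.667 × (2.802/0.60)².
n₁ = 1.667 × 21.81 = 36.3.
Round up: n₁ = 37, giving n₂ = ⌈1.5 × 37⌉ = ⌈55.5⌉ = 56.

n₁ = 37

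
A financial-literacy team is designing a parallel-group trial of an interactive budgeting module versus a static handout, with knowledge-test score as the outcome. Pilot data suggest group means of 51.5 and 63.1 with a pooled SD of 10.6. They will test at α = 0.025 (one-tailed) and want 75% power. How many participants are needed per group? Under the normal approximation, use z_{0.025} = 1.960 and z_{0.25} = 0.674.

n = 12 per group

Cohen's d = |M₁ − M₂| / SD_pooled = |51.5 − 63.1| / 10.6 = 11.6 / 10.6 = 1.094.
For two independent groups with equal n: n = 2·((z_{α} + z_β) / d)².
z_{α} + z_β = 1.960 + 0.674 = 2.634.
n = 2 × (2.634 / 1.094)² = 2 × 2.408² = 2 × 5.80 = 11.6.
Round up to the next whole participant.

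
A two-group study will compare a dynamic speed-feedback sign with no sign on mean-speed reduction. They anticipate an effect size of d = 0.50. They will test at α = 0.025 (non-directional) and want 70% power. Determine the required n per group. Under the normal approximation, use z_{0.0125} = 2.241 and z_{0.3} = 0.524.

For two independent groups with equal n: n = 2·((z_{α/2} + z_β) / d)².
z_{α/2} + z_β = 2.241 + 0.524 = 2.765.
n = 2 × (2.765 / 0.50)² = 2 × 5.530² = 2 × 30.58 = 61.2.
Round up to the next whole participant.

n = 62 per group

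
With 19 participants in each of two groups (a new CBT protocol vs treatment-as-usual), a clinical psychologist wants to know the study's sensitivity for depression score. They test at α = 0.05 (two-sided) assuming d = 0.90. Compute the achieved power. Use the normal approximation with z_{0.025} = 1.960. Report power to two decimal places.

power ≈ 0.79

For two equal groups, power = Φ(d·√(n/2) − z_{α/2}).
d·√(n/2) = 0.90 × √(19/2) = 0.90 × 3.082 = 2.774.
z_β = 2.774 − 1.960 = 0.814.
Power = Φ(0.814) = 0.792.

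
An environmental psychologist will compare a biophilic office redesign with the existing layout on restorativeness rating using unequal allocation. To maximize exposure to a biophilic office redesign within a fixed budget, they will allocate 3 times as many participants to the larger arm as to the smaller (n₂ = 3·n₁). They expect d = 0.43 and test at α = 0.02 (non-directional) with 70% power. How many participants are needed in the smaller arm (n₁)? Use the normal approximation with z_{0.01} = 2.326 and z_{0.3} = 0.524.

n₁ = 59

With allocation ratio k = n₂/n₁ = 3, Var(x̄₁−x̄₂) = σ²(1/n₁ + 1/(k·n₁)) = σ²·(k+1)/(k·n₁).
So n₁ = (1 + 1/k)·((z_{α/2} + z_β)/d)² = 1.333 × (2.850/0.43)².
n₁ = 1.333 × 43.93 = 58.6.
Round up: n₁ = 59, giving n₂ = 3 × 59 = 177.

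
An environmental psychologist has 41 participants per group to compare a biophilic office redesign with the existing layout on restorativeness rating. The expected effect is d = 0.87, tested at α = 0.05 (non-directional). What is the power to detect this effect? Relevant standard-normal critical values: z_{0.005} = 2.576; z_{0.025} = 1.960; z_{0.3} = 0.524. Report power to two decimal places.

power ≈ 0.98

For two equal groups, power = Φ(d·√(n/2) − z_{α/2}).
d·√(n/2) = 0.87 × √(41/2) = 0.87 × 4.528 = 3.939.
z_β = 3.939 − 1.960 = 1.979.
Power = Φ(1.979) = 0.976.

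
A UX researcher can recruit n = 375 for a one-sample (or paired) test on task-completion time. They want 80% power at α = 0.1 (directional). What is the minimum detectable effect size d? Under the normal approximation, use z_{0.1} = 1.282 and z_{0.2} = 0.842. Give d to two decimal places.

d_min ≈ 0.11

For a single sample (or paired design) of n = 375: d_min = (z_{α} + z_β)/√n.
z-sum = 1.282 + 0.842 = 2.124.
d_min = 2.124 / √375 = 2.124 / 19.365 = 0.110.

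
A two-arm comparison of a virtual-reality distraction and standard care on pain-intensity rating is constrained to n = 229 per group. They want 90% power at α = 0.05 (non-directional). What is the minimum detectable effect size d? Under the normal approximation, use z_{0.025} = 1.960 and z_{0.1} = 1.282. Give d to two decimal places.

d_min ≈ 0.30

For two independent groups of n = 229 each: d_min = (z_{α/2} + z_β)·√(2/n).
z-sum = 1.960 + 1.282 = 3.242.
d_min = 3.242 × √(2/229) = 3.242 × 0.0935 = 0.303.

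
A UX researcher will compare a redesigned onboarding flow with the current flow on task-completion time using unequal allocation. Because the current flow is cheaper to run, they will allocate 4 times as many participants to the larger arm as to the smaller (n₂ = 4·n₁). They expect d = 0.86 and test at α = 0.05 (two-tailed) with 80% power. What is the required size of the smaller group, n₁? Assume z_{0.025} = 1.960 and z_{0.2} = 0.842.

With allocation ratio k = n₂/n₁ = 4, Var(x̄₁−x̄₂) = σ²(1/n₁ + 1/(k·n₁)) = σ²·(k+1)/(k·n₁).
So n₁ = (1 + 1/k)·((z_{α/2} + z_β)/d)² = 1.250 × (2.802/0.86)².
n₁ = 1.250 × 10.62 = 13.3.
Round up: n₁ = 14, giving n₂ = 4 × 14 = 56.

n₁ = 14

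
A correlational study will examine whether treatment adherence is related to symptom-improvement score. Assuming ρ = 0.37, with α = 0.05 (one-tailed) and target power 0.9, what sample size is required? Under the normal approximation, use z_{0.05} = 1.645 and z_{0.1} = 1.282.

Fisher's z: C = ½·ln((1+r)/(1−r)) = ½·ln(2.1746) = 0.3884.
n = ((z_{α} + z_β)/C)² + 3.
(1.645 + 1.282) / 0.3884 = 2.927 / 0.3884 = 7.536.
n = 7.536² + 3 = 56.79 + 3 = 59.8.
Round up.

n = 60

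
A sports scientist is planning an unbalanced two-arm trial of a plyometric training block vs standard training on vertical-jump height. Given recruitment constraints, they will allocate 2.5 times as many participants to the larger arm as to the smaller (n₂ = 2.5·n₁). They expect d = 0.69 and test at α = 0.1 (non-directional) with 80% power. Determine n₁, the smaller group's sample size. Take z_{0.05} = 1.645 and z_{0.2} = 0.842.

n₁ = 19

With allocation ratio k = n₂/n₁ = 2.5, Var(x̄₁−x̄₂) = σ²(1/n₁ + 1/(k·n₁)) = σ²·(k+1)/(k·n₁).
So n₁ = (1 + 1/k)·((z_{α/2} + z_β)/d)² = 1.400 × (2.487/0.69)².
n₁ = 1.400 × 12.99 = 18.2.
Round up: n₁ = 19, giving n₂ = ⌈2.5 × 19⌉ = ⌈47.5⌉ = 48.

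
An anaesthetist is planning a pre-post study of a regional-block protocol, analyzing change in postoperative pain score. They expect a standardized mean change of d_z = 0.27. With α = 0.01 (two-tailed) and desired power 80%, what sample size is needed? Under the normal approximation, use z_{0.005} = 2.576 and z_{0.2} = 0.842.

n = 161 pairs

For a paired (one-sample on differences) test: n = ((z_{α/2} + z_β) / d)².
z_{α/2} + z_β = 2.576 + 0.842 = 3.418.
n = (3.418 / 0.27)² = 12.659² = 160.26.
Round up.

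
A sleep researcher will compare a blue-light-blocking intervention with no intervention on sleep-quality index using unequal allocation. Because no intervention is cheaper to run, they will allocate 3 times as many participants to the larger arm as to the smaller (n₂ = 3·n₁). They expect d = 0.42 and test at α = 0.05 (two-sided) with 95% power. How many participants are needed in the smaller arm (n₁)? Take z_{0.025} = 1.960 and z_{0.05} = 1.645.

n₁ = 99

With allocation ratio k = n₂/n₁ = 3, Var(x̄₁−x̄₂) = σ²(1/n₁ + 1/(k·n₁)) = σ²·(k+1)/(k·n₁).
So n₁ = (1 + 1/k)·((z_{α/2} + z_β)/d)² = 1.333 × (3.605/0.42)².
n₁ = 1.333 × 73.67 = 98.2.
Round up: n₁ = 99, giving n₂ = 3 × 99 = 297.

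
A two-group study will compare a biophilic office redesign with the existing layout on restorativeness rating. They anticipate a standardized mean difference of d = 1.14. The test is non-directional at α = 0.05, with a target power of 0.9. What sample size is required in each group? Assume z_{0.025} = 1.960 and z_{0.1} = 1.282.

For two independent groups with equal n: n = 2·((z_{α/2} + z_β) / d)².
z_{α/2} + z_β = 1.960 + 1.282 = 3.242.
n = 2 × (3.242 / 1.14)² = 2 × 2.844² = 2 × 8.09 = 16.2.
Round up to the next whole participant.

n = 17 per group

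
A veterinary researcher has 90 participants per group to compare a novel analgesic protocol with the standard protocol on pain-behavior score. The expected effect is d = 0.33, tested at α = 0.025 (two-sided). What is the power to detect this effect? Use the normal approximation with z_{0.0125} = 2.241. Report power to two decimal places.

For two equal groups, power = Φ(d·√(n/2) − z_{α/2}).
d·√(n/2) = 0.33 × √(90/2) = 0.33 × 6.708 = 2.214.
z_β = 2.214 − 2.241 = -0.027.
Power = Φ(-0.027) = 0.489.

power ≈ 0.49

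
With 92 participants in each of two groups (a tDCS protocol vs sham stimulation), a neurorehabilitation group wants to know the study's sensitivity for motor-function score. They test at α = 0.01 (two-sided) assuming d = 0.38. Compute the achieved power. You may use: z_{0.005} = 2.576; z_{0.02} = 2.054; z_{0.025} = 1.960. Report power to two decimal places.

For two equal groups, power = Φ(d·√(n/2) − z_{α/2}).
d·√(n/2) = 0.38 × √(92/2) = 0.38 × 6.782 = 2.577.
z_β = 2.577 − 2.576 = 0.001.
Power = Φ(0.001) = 0.501.

power ≈ 0.50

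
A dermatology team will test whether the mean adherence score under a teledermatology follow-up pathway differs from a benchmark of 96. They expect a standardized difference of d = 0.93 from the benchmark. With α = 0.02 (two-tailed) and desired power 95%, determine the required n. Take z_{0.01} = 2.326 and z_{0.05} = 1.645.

n = 19

For a one-sample test: n = ((z_{α/2} + z_β) / d)².
z_{α/2} + z_β = 2.326 + 1.645 = 3.971.
n = (3.971 / 0.93)² = 4.270² = 18.23.
Round up.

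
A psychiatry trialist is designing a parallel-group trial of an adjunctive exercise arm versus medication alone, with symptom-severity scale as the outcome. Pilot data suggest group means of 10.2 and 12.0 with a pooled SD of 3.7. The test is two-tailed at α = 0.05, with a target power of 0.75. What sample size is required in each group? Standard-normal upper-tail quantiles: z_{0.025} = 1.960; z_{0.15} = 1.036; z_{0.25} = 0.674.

n = 59 per group

Cohen's d = |M₁ − M₂| / SD_pooled = |10.2 − 12.0| / 3.7 = 1.8 / 3.7 = 0.486.
For two independent groups with equal n: n = 2·((z_{α/2} + z_β) / d)².
z_{α/2} + z_β = 1.960 + 0.674 = 2.634.
n = 2 × (2.634 / 0.486)² = 2 × 5.420² = 2 × 29.37 = 58.7.
Round up to the next whole participant.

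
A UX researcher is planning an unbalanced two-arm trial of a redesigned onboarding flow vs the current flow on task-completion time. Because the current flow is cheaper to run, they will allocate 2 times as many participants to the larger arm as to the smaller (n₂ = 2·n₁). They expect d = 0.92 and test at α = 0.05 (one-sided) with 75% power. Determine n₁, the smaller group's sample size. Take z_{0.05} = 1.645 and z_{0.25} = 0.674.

With allocation ratio k = n₂/n₁ = 2, Var(x̄₁−x̄₂) = σ²(1/n₁ + 1/(k·n₁)) = σ²·(k+1)/(k·n₁).
So n₁ = (1 + 1/k)·((z_{α} + z_β)/d)² = 1.500 × (2.319/0.92)².
n₁ = 1.500 × 6.35 = 9.5.
Round up: n₁ = 10, giving n₂ = 2 × 10 = 20.

n₁ = 10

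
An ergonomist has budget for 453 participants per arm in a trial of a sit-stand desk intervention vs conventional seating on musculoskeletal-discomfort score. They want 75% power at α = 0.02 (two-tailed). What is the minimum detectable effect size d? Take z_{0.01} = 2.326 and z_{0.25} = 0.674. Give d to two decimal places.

d_min ≈ 0.20

For two independent groups of n = 453 each: d_min = (z_{α/2} + z_β)·√(2/n).
z-sum = 2.326 + 0.674 = 3.000.
d_min = 3.000 × √(2/453) = 3.000 × 0.0664 = 0.199.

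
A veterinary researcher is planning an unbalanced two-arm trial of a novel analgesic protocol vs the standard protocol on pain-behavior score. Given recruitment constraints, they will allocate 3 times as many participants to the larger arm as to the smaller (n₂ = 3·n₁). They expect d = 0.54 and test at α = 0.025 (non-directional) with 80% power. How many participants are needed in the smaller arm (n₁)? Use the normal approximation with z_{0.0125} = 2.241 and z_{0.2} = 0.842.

n₁ = 44

With allocation ratio k = n₂/n₁ = 3, Var(x̄₁−x̄₂) = σ²(1/n₁ + 1/(k·n₁)) = σ²·(k+1)/(k·n₁).
So n₁ = (1 + 1/k)·((z_{α/2} + z_β)/d)² = 1.333 × (3.083/0.54)².
n₁ = 1.333 × 32.60 = 43.5.
Round up: n₁ = 44, giving n₂ = 3 × 44 = 132.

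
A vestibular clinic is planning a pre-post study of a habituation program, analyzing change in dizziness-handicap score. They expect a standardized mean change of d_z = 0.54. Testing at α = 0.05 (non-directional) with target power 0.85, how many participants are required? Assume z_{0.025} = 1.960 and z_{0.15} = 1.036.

n = 31 pairs

For a paired (one-sample on differences) test: n = ((z_{α/2} + z_β) / d)².
z_{α/2} + z_β = 1.960 + 1.036 = 2.996.
n = (2.996 / 0.54)² = 5.548² = 30.78.
Round up.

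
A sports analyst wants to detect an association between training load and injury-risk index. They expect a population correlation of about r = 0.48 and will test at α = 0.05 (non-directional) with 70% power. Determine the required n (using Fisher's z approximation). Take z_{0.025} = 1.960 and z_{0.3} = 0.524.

n = 26

Fisher's z: C = ½·ln((1+r)/(1−r)) = ½·ln(2.8462) = 0.5230.
n = ((z_{α/2} + z_β)/C)² + 3.
(1.960 + 0.524) / 0.5230 = 2.484 / 0.5230 = 4.750.
n = 4.750² + 3 = 22.56 + 3 = 25.6.
Round up.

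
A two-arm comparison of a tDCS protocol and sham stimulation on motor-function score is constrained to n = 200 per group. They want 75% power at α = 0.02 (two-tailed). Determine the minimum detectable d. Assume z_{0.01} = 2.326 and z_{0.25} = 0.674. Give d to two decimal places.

For two independent groups of n = 200 each: d_min = (z_{α/2} + z_β)·√(2/n).
z-sum = 2.326 + 0.674 = 3.000.
d_min = 3.000 × √(2/200) = 3.000 × 0.1000 = 0.300.

d_min ≈ 0.30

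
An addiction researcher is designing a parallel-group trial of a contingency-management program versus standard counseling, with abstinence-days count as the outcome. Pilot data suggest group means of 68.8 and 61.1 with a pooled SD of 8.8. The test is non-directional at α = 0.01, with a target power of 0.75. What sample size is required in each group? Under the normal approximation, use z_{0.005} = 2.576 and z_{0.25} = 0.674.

Cohen's d = |M₁ − M₂| / SD_pooled = |68.8 − 61.1| / 8.8 = 7.7 / 8.8 = 0.875.
For two independent groups with equal n: n = 2·((z_{α/2} + z_β) / d)².
z_{α/2} + z_β = 2.576 + 0.674 = 3.250.
n = 2 × (3.250 / 0.875)² = 2 × 3.714² = 2 × 13.80 = 27.6.
Round up to the next whole participant.

n = 28 per group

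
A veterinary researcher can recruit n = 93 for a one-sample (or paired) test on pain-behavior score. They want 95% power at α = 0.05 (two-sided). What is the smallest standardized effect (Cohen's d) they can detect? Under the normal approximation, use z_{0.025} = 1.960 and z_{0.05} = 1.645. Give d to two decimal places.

d_min ≈ 0.37

For a single sample (or paired design) of n = 93: d_min = (z_{α/2} + z_β)/√n.
z-sum = 1.960 + 1.645 = 3.605.
d_min = 3.605 / √93 = 3.605 / 9.644 = 0.374.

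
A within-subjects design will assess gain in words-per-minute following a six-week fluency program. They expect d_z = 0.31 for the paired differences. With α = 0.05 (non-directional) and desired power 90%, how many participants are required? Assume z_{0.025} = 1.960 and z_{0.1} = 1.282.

n = 110 pairs

For a paired (one-sample on differences) test: n = ((z_{α/2} + z_β) / d)².
z_{α/2} + z_β = 1.960 + 1.282 = 3.242.
n = (3.242 / 0.31)² = 10.458² = 109.37.
Round up.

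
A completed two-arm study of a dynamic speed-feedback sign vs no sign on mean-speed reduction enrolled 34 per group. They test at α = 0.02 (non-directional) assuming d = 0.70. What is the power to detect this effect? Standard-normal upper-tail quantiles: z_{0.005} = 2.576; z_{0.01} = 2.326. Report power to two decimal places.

For two equal groups, power = Φ(d·√(n/2) − z_{α/2}).
d·√(n/2) = 0.70 × √(34/2) = 0.70 × 4.123 = 2.886.
z_β = 2.886 − 2.326 = 0.560.
Power = Φ(0.560) = 0.712.

power ≈ 0.71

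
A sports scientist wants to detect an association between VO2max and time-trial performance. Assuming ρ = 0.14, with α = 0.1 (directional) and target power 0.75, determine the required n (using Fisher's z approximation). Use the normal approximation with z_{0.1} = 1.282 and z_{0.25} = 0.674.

Fisher's z: C = ½·ln((1+r)/(1−r)) = ½·ln(1.3256) = 0.1409.
n = ((z_{α} + z_β)/C)² + 3.
(1.282 + 0.674) / 0.1409 = 1.956 / 0.1409 = 13.882.
n = 13.882² + 3 = 192.72 + 3 = 195.7.
Round up.

n = 196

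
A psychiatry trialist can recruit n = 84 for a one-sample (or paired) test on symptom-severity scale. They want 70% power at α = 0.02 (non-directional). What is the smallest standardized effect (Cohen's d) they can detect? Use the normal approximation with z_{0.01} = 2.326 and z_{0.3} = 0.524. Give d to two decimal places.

For a single sample (or paired design) of n = 84: d_min = (z_{α/2} + z_β)/√n.
z-sum = 2.326 + 0.524 = 2.850.
d_min = 2.850 / √84 = 2.850 / 9.165 = 0.311.

d_min ≈ 0.31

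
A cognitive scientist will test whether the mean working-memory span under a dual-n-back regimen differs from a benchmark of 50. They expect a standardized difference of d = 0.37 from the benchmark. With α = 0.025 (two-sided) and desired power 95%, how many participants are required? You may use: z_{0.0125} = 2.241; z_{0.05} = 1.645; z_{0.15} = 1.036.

n = 111

For a one-sample test: n = ((z_{α/2} + z_β) / d)².
z_{α/2} + z_β = 2.241 + 1.645 = 3.886.
n = (3.886 / 0.37)² = 10.503² = 110.31.
Round up.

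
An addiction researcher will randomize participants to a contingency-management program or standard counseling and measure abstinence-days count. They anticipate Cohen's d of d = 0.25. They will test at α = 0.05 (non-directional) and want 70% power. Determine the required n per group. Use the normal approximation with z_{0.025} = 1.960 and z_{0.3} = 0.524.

For two independent groups with equal n: n = 2·((z_{α/2} + z_β) / d)².
z_{α/2} + z_β = 1.960 + 0.524 = 2.484.
n = 2 × (2.484 / 0.25)² = 2 × 9.936² = 2 × 98.72 = 197.4.
Round up to the next whole participant.

n = 198 per group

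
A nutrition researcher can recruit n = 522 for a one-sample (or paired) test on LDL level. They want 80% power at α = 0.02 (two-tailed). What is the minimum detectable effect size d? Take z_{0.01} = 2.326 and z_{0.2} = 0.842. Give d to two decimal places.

For a single sample (or paired design) of n = 522: d_min = (z_{α/2} + z_β)/√n.
z-sum = 2.326 + 0.842 = 3.168.
d_min = 3.168 / √522 = 3.168 / 22.847 = 0.139.

d_min ≈ 0.14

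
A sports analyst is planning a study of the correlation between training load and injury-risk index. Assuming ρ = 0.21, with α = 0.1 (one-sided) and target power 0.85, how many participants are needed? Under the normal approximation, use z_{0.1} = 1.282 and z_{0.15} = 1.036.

Fisher's z: C = ½·ln((1+r)/(1−r)) = ½·ln(1.5316) = 0.2132.
n = ((z_{α} + z_β)/C)² + 3.
(1.282 + 1.036) / 0.2132 = 2.318 / 0.2132 = 10.872.
n = 10.872² + 3 = 118.21 + 3 = 121.2.
Round up.

n = 122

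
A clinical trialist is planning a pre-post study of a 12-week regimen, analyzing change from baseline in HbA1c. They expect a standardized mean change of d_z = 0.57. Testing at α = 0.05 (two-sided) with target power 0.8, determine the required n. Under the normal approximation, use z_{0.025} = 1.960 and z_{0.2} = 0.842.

n = 25 pairs

For a paired (one-sample on differences) test: n = ((z_{α/2} + z_β) / d)².
z_{α/2} + z_β = 1.960 + 0.842 = 2.802.
n = (2.802 / 0.57)² = 4.916² = 24.16.
Round up.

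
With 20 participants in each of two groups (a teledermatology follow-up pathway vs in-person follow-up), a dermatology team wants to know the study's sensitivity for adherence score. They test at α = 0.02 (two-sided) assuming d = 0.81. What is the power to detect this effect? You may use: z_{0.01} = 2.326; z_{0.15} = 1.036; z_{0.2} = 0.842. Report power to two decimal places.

power ≈ 0.59

For two equal groups, power = Φ(d·√(n/2) − z_{α/2}).
d·√(n/2) = 0.81 × √(20/2) = 0.81 × 3.162 = 2.561.
z_β = 2.561 − 2.326 = 0.235.
Power = Φ(0.235) = 0.593.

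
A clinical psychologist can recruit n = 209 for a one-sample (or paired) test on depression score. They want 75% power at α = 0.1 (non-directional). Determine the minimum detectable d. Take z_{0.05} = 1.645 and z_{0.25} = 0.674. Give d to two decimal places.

For a single sample (or paired design) of n = 209: d_min = (z_{α/2} + z_β)/√n.
z-sum = 1.645 + 0.674 = 2.319.
d_min = 2.319 / √209 = 2.319 / 14.457 = 0.160.

d_min ≈ 0.16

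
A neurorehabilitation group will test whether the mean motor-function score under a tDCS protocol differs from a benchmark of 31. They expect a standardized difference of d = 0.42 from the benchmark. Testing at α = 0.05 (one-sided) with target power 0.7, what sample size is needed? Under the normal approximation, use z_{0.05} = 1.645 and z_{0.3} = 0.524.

n = 27

For a one-sample test: n = ((z_{α} + z_β) / d)².
z_{α} + z_β = 1.645 + 0.524 = 2.169.
n = (2.169 / 0.42)² = 5.164² = 26.67.
Round up.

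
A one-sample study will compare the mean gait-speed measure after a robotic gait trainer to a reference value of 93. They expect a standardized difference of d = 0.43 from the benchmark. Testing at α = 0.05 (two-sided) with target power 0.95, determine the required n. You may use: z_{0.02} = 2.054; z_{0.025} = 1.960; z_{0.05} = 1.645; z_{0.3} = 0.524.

n = 71

For a one-sample test: n = ((z_{α/2} + z_β) / d)².
z_{α/2} + z_β = 1.960 + 1.645 = 3.605.
n = (3.605 / 0.43)² = 8.384² = 70.29.
Round up.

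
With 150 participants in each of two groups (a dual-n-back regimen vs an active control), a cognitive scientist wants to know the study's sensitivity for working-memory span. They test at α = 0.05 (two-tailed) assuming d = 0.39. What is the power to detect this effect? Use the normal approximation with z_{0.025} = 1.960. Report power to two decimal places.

For two equal groups, power = Φ(d·√(n/2) − z_{α/2}).
d·√(n/2) = 0.39 × √(150/2) = 0.39 × 8.660 = 3.377.
z_β = 3.377 − 1.960 = 1.417.
Power = Φ(1.417) = 0.922.

power ≈ 0.92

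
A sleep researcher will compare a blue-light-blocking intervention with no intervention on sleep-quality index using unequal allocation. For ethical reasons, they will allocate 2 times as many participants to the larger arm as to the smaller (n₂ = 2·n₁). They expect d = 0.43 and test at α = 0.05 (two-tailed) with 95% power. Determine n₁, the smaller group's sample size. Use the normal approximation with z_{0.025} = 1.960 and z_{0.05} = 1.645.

n₁ = 106

With allocation ratio k = n₂/n₁ = 2, Var(x̄₁−x̄₂) = σ²(1/n₁ + 1/(k·n₁)) = σ²·(k+1)/(k·n₁).
So n₁ = (1 + 1/k)·((z_{α/2} + z_β)/d)² = 1.500 × (3.605/0.43)².
n₁ = 1.500 × 70.29 = 105.4.
Round up: n₁ = 106, giving n₂ = 2 × 106 = 212.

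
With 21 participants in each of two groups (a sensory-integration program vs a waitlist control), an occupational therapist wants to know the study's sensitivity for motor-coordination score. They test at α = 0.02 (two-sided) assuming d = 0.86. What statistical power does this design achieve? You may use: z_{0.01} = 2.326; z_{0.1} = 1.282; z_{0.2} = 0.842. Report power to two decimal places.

power ≈ 0.68

For two equal groups, power = Φ(d·√(n/2) − z_{α/2}).
d·√(n/2) = 0.86 × √(21/2) = 0.86 × 3.240 = 2.787.
z_β = 2.787 − 2.326 = 0.461.
Power = Φ(0.461) = 0.677.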